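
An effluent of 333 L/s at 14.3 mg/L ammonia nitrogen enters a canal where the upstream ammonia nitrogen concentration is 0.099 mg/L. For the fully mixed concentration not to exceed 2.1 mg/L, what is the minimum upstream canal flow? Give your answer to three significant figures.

2030 L/s

Set C_mix = 2.1: (Q·0.09900 + 333.0·14.30) / (Q + 333.0) = 2.1
→ Q = 333.0·(14.30 − 2.1)/(2.1 − 0.09900) = 2030 L/s.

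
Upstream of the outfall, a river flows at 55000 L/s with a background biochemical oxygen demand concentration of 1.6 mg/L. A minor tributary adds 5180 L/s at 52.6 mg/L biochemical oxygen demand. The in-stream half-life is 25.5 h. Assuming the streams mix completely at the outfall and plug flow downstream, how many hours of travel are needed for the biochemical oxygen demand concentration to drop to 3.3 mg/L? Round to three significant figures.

21.9 h

Flow-weighted average: C = (55000·1.600 + 5180·52.60) / 60180 = 360500/60180 = 5.990 mg/L.
Half-life 25.5 h → k = ln 2 / 25.5 = 0.02718 h⁻¹ = 0.6524 d⁻¹.
5.990·exp(−k·t) = 3.3 → t = ln(5.990/3.3)/k = 78950 s = 21.93 h.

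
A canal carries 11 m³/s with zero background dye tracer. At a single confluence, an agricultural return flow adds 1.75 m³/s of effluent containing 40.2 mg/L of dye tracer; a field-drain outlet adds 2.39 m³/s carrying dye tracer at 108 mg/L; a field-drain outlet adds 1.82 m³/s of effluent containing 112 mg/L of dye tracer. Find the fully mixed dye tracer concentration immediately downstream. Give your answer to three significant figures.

Mixed concentration C = ΣQC/ΣQ = (11.00·0 + 1.750·40.20 + 2.390·108.0 + 1.820·112.0) / 16.96 = 532.3/16.96 = 31.39 mg/L.

31.4 mg/L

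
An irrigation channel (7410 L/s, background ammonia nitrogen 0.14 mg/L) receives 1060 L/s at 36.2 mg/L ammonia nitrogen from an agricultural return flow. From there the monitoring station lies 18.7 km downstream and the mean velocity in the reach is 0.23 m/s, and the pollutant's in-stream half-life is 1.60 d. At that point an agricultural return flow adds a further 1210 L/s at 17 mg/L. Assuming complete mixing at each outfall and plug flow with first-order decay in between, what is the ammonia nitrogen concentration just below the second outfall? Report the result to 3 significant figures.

4.83 mg/L

After mixing, C = (7410·0.1400 + 1060·36.20) / 8470 = 39410/8470 = 4.653 mg/L; combined flow 8470 L/s.
Travel time t = 18.7·1000 / 0.23 = 81300 s = 22.58 h.
Half-life 1.60 d → k = ln 2 / 1.60 = 0.4332 d⁻¹.
After decay, C = 4.653 × e^(−kt) = 4.653 × 0.6652 = 3.095 mg/L.
Second outfall: C = (8470·3.095 + 1210·17.00)/9680 = 4.833 mg/L.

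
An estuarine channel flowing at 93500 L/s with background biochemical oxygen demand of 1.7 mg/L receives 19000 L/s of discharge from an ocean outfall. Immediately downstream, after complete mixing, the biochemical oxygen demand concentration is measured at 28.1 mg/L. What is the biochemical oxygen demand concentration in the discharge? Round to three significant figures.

Mass balance: 93500·1.700 + 19000·Cₑ = 112500·28.10
→ Cₑ = (112500·28.10 − 93500·1.700) / 19000 = 158.0 mg/L.

158 mg/L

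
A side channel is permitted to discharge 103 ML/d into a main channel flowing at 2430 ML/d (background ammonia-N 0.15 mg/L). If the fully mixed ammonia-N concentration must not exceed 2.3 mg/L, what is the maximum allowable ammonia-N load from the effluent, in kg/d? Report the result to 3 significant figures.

Mass balance at the limit: 2430·0.1500 + 103.0·Cₑ = 2533·2.3 → Cₑ = 53.02 mg/L.
103.0 ML/d = 1.192 m³/s. Load = 1.192 m³/s × 53.02 g/m³ × 86 400 s/d = 5461 kg/d.

5460 kg/d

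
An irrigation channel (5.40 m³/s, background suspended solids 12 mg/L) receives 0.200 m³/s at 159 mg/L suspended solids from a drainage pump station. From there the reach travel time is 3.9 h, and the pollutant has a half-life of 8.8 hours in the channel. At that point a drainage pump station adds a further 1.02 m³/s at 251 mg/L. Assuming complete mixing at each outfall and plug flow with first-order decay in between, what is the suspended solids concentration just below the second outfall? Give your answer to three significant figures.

After mixing, C = (5.400·12.00 + 0.2000·159.0) / 5.600 = 96.60/5.600 = 17.25 mg/L; combined flow 5.600 m³/s.
Half-life 8.8 h → k = ln 2 / 8.8 = 0.07877 h⁻¹ = 1.890 d⁻¹.
Decay over the reach: 17.25·exp(−kt) = 17.25·0.7355 = 12.69 mg/L.
Second outfall: C = (5.600·12.69 + 1.020·251.0)/6.620 = 49.41 mg/L.

49.4 mg/L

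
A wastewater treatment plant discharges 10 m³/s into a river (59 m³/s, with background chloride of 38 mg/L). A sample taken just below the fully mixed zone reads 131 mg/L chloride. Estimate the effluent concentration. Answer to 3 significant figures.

Mass balance: 59.00·38.00 + 10.00·Cₑ = 69.00·131.0
→ Cₑ = (69.00·131.0 − 59.00·38.00) / 10.00 = 679.7 mg/L.

680 mg/L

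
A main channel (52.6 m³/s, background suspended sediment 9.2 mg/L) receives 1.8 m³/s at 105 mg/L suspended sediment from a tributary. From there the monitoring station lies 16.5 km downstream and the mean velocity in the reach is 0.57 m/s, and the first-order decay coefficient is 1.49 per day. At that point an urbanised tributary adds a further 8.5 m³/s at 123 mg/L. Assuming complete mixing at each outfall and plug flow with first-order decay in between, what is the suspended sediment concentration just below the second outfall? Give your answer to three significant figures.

23.1 mg/L

Mixed concentration C = ΣQC/ΣQ = (52.60·9.200 + 1.800·105.0) / 54.40 = 672.9/54.40 = 12.37 mg/L; combined flow 54.40 m³/s.
Travel time t = 16.5·1000 / 0.57 = 28950 s = 8.041 h.
First-order decay: C = 12.37·exp(−k·t) = 12.37·0.6070 = 7.509 mg/L.
At the second outfall, C = (54.40·7.509 + 8.500·123.0) / (54.40 + 8.500) = 23.12 mg/L.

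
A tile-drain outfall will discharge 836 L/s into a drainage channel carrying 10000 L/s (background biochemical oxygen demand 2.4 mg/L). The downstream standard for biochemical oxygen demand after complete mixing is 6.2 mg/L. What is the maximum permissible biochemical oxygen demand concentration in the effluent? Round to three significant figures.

At the limit, (Qr·Cr + Qe·Cₑ)/(Qr + Qe) = 6.2:
Cₑ = (10840·6.2 − 10000·2.400) / 836.0 = 51.65 mg/L.

51.7 mg/L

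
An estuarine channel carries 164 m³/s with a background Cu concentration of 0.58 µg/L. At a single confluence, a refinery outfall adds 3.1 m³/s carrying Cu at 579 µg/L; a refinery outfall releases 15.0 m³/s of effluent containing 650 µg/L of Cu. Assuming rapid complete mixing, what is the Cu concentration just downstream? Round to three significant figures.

After mixing, C = (164.0·0.5800 + 3.100·579.0 + 15.00·650.0) / 182.1 = 11640/182.1 = 63.92 µg/L.

63.9 µg/L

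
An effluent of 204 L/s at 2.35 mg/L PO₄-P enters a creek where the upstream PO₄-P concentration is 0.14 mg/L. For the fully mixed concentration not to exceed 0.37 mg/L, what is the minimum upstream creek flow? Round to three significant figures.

1760 L/s

Set C_mix = 0.37: (Q·0.1400 + 204.0·2.350) / (Q + 204.0) = 0.37
→ Q = 204.0·(2.350 − 0.37)/(0.37 − 0.1400) = 1756 L/s.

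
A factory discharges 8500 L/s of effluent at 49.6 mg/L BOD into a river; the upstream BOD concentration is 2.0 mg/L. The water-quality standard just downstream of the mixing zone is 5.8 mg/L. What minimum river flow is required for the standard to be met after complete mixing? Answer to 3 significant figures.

98000 L/s

Set C_mix = 5.8: (Q·2.000 + 8500·49.60) / (Q + 8500) = 5.8
→ Q = 8500·(49.60 − 5.8)/(5.8 − 2.000) = 97970 L/s.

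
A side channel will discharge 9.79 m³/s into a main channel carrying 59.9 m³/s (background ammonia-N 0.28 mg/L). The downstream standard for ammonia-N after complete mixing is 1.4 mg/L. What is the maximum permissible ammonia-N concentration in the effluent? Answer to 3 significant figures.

8.25 mg/L

At the limit, (Qr·Cr + Qe·Cₑ)/(Qr + Qe) = 1.4:
Cₑ = (69.69·1.4 − 59.90·0.2800) / 9.790 = 8.253 mg/L.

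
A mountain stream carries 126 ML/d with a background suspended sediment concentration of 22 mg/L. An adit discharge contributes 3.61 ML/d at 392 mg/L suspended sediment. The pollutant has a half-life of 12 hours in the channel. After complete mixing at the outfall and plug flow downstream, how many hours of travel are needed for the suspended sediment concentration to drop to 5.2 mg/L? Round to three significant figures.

31.6 h

Mixed concentration C = ΣQC/ΣQ = (126.0·22.00 + 3.610·392.0) / 129.6 = 4187/129.6 = 32.31 mg/L.
Half-life 12 h → k = ln 2 / 12 = 0.05776 h⁻¹ = 1.386 d⁻¹.
32.31·exp(−k·t) = 5.2 → t = ln(32.31/5.2)/k = 113800 s = 31.62 h.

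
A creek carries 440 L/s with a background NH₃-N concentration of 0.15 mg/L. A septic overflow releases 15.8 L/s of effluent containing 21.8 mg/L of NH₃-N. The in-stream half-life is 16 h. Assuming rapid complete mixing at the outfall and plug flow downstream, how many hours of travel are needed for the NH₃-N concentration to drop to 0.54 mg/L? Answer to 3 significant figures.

11.8 h

Mass balance: C = (440.0·0.1500 + 15.80·21.80) / 455.8 = 410.4/455.8 = 0.9005 mg/L.
Half-life 16 h → k = ln 2 / 16 = 0.04332 h⁻¹ = 1.040 d⁻¹.
0.9005·exp(−k·t) = 0.54 → t = ln(0.9005/0.54)/k = 42490 s = 11.80 h.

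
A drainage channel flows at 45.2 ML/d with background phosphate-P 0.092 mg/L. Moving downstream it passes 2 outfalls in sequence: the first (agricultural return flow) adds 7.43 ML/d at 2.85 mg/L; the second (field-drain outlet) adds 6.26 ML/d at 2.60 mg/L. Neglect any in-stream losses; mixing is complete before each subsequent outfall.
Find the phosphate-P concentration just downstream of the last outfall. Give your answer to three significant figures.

0.707 mg/L

After outfall 1: Q = 45.20 + 7.430 = 52.63 ML/d; C = (45.20·0.09200 + 7.430·2.850)/52.63 = 0.4814 mg/L.
After outfall 2: Q = 52.63 + 6.260 = 58.89 ML/d; C = (52.63·0.4814 + 6.260·2.600)/58.89 = 0.7066 mg/L.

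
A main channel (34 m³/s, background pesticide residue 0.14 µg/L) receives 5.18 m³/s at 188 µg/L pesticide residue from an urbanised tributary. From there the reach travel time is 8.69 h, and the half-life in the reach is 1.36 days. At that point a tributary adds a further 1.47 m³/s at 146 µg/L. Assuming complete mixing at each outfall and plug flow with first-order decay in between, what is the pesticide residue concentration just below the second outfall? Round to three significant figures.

25.3 µg/L

Mass balance: C = (34.00·0.1400 + 5.180·188.0) / 39.18 = 978.6/39.18 = 24.98 µg/L; combined flow 39.18 m³/s.
Half-life 1.36 d → k = ln 2 / 1.36 = 0.5097 d⁻¹.
Applying C = C₀e^(−kt): 24.98 × 0.8315 = 20.77 µg/L.
At the second outfall, C = (39.18·20.77 + 1.470·146.0) / (39.18 + 1.470) = 25.30 µg/L.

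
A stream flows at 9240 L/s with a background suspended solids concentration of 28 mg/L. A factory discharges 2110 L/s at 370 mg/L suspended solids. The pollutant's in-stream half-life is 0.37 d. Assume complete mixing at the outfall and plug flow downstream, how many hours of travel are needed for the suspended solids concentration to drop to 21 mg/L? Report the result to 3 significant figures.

Mixed concentration C = ΣQC/ΣQ = (9240·28.00 + 2110·370.0) / 11350 = 1039000/11350 = 91.58 mg/L.
Half-life 0.37 d → k = ln 2 / 0.37 = 1.873 d⁻¹.
91.58·exp(−k·t) = 21 → t = ln(91.58/21)/k = 67920 s = 18.87 h.

18.9 h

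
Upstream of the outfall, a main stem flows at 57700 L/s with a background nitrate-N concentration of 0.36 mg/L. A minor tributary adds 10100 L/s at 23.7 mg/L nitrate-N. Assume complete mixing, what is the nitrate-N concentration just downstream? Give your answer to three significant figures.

Flow-weighted average: C = (57700·0.3600 + 10100·23.70) / 67800 = 260100/67800 = 3.837 mg/L.

3.84 mg/L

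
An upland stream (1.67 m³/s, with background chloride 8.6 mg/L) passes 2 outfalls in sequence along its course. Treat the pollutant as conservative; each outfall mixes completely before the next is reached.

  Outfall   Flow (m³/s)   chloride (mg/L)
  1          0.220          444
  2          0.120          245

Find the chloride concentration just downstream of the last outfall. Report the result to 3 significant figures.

Outfall 1: combined Q = 1.890 m³/s; C = (1.670·8.600 + 0.2200·444.0)/1.890 = 59.28 mg/L.
Outfall 2: combined Q = 2.010 m³/s; C = (1.890·59.28 + 0.1200·245.0)/2.010 = 70.37 mg/L.

70.4 mg/L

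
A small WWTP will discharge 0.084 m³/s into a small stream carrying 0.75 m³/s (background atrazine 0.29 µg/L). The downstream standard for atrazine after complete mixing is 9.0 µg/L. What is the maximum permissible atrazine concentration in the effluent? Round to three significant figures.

86.8 µg/L

At the limit, (Qr·Cr + Qe·Cₑ)/(Qr + Qe) = 9.0:
Cₑ = (0.8340·9.0 − 0.7500·0.2900) / 0.08400 = 86.77 µg/L.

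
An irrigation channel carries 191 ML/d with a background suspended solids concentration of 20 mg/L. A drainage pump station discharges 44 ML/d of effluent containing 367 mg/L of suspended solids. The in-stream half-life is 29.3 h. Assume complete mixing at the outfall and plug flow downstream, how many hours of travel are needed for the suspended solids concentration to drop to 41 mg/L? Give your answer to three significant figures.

30.8 h

Mixed concentration C = ΣQC/ΣQ = (191.0·20.00 + 44.00·367.0) / 235.0 = 19970/235.0 = 84.97 mg/L.
Half-life 29.3 h → k = ln 2 / 29.3 = 0.02366 h⁻¹ = 0.5678 d⁻¹.
84.97·exp(−k·t) = 41 → t = ln(84.97/41)/k = 110900 s = 30.80 h.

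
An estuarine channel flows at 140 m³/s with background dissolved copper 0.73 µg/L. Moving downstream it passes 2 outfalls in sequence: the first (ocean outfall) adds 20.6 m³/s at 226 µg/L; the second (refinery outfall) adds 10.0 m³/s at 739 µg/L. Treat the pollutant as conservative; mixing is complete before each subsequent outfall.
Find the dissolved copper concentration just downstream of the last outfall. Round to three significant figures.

71.2 µg/L

After outfall 1: Q = 140.0 + 20.60 = 160.6 m³/s; C = (140.0·0.7300 + 20.60·226.0)/160.6 = 29.63 µg/L.
After outfall 2: Q = 160.6 + 10.00 = 170.6 m³/s; C = (160.6·29.63 + 10.00·739.0)/170.6 = 71.21 µg/L.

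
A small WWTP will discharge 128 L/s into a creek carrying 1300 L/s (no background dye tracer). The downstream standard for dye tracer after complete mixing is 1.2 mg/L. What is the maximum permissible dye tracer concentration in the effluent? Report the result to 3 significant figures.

13.4 mg/L

At the limit, (Qr·Cr + Qe·Cₑ)/(Qr + Qe) = 1.2:
Cₑ = (1428·1.2 − 1300·0) / 128.0 = 13.39 mg/L.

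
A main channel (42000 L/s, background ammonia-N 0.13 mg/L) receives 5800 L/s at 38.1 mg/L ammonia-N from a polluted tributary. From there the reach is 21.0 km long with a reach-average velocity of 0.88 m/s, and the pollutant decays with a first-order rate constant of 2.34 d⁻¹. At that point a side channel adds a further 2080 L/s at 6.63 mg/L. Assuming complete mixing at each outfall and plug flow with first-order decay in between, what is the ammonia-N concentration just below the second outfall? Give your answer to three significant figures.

Mass balance: C = (42000·0.1300 + 5800·38.10) / 47800 = 226400/47800 = 4.737 mg/L; combined flow 47800 L/s.
Travel time t = 21.0·1000 / 0.88 = 23860 s = 6.629 h.
Applying C = C₀e^(−kt): 4.737 × 0.5240 = 2.482 mg/L.
At the second outfall, C = (47800·2.482 + 2080·6.630) / (47800 + 2080) = 2.655 mg/L.

2.66 mg/L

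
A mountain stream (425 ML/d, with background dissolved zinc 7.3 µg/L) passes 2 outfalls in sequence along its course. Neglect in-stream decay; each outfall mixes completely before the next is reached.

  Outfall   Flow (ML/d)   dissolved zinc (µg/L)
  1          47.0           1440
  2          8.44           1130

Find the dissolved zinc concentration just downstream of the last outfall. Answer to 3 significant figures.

167 µg/L

Outfall 1: combined Q = 472.0 ML/d; C = (425.0·7.300 + 47.00·1440)/472.0 = 150.0 µg/L.
Outfall 2: combined Q = 480.4 ML/d; C = (472.0·150.0 + 8.440·1130)/480.4 = 167.2 µg/L.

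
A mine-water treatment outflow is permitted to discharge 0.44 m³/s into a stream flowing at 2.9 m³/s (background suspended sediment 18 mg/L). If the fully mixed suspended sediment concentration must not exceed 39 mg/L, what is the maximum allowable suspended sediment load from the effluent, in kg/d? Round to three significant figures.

6740 kg/d

Mass balance at the limit: 2.900·18.00 + 0.4400·Cₑ = 3.340·39 → Cₑ = 177.4 mg/L.
Load = 0.4400 m³/s × 177.4 g/m³ × 86 400 s/d = 6744 kg/d.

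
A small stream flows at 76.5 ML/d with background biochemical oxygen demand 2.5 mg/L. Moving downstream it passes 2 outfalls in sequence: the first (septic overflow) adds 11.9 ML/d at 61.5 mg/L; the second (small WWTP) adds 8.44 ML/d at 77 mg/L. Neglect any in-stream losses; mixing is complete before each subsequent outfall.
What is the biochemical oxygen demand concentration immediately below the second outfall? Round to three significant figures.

Below outfall 1: Q → 88.40 ML/d, C = (76.50·2.500 + 11.90·61.50)/88.40 = 10.44 mg/L.
Below outfall 2: Q → 96.84 ML/d, C = (88.40·10.44 + 8.440·77.00)/96.84 = 16.24 mg/L.

16.2 mg/L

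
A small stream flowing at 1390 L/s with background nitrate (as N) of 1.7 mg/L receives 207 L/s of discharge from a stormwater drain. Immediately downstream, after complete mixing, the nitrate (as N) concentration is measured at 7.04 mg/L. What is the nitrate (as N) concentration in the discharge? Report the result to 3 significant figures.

42.9 mg/L

Mass balance: 1390·1.700 + 207.0·Cₑ = 1597·7.040
→ Cₑ = (1597·7.040 − 1390·1.700) / 207.0 = 42.90 mg/L.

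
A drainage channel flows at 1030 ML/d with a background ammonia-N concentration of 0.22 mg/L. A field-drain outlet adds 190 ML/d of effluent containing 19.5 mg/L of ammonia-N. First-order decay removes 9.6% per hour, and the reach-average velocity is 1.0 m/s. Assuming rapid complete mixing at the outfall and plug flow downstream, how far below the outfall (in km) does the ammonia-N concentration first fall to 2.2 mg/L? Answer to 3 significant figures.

Conservation of mass: C = (1030·0.2200 + 190.0·19.50) / 1220 = 3932/1220 = 3.223 mg/L.
9.6%/h lost → k = −ln(1 − 0.096) = 0.1009 h⁻¹.
Set 3.223·exp(−k·t) = 2.2 → t = ln(3.223/2.2)/k = 13620 s = 3.782 h.
Distance = v·t = 1.0·13620 = 13620 m = 13.62 km.

13.6 km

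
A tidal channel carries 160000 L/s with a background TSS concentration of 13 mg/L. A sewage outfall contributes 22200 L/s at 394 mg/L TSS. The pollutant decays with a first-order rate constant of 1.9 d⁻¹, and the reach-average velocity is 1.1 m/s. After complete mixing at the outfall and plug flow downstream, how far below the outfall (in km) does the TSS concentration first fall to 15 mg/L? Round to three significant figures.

68.9 km

Mixed concentration C = ΣQC/ΣQ = (160000·13.00 + 22200·394.0) / 182200 = 10830000/182200 = 59.42 mg/L.
Set 59.42·exp(−k·t) = 15 → t = ln(59.42/15)/k = 62600 s = 17.39 h.
Distance = v·t = 1.1·62600 = 68860 m = 68.86 km.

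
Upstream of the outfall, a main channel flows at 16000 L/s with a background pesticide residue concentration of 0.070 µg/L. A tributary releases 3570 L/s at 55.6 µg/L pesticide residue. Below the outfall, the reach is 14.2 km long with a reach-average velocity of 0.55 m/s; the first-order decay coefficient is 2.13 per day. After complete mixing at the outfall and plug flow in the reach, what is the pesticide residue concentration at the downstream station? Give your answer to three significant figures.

5.40 µg/L

Mass balance: C = (16000·0.07000 + 3570·55.60) / 19570 = 199600/19570 = 10.20 µg/L.
Travel time t = 14.2·1000 / 0.55 = 25820 s = 7.172 h.
Applying C = C₀e^(−kt): 10.20 × 0.5291 = 5.397 µg/L.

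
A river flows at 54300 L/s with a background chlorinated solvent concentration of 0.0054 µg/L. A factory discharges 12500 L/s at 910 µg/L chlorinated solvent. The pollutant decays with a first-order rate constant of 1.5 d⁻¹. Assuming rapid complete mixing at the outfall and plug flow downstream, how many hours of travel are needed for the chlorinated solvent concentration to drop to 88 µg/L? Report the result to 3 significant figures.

10.6 h

After mixing, C = (54300·0.005400 + 12500·910.0) / 66800 = 11380000/66800 = 170.3 µg/L.
170.3·exp(−k·t) = 88 → t = ln(170.3/88)/k = 38030 s = 10.56 h.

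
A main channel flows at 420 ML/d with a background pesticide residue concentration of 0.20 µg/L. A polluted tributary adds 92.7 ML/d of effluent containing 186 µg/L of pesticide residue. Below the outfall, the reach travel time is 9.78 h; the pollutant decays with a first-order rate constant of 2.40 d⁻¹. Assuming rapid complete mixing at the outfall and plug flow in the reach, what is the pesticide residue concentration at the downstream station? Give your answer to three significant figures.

12.7 µg/L

After mixing, C = (420.0·0.2000 + 92.70·186.0) / 512.7 = 17330/512.7 = 33.79 µg/L.
Decay over the reach: 33.79·exp(−kt) = 33.79·0.3761 = 12.71 µg/L.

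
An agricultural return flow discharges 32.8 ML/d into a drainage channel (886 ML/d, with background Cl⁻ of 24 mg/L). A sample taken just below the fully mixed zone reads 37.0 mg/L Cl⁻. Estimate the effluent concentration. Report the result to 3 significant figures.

388 mg/L

Mass balance: 886.0·24.00 + 32.80·Cₑ = 918.8·37.00
→ Cₑ = (918.8·37.00 − 886.0·24.00) / 32.80 = 388.2 mg/L.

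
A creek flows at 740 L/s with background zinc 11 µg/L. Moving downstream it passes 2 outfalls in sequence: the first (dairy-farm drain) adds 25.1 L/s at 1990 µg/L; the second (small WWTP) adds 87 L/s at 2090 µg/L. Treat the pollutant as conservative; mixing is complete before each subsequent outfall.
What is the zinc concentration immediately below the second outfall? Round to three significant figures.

Outfall 1: combined Q = 765.1 L/s; C = (740.0·11.00 + 25.10·1990)/765.1 = 75.92 µg/L.
Outfall 2: combined Q = 852.1 L/s; C = (765.1·75.92 + 87.00·2090)/852.1 = 281.6 µg/L.

282 µg/L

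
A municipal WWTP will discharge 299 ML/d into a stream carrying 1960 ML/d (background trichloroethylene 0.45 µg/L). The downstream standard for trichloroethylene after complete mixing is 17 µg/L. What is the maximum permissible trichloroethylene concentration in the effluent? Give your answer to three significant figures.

125 µg/L

At the limit, (Qr·Cr + Qe·Cₑ)/(Qr + Qe) = 17:
Cₑ = (2259·17 − 1960·0.4500) / 299.0 = 125.5 µg/L.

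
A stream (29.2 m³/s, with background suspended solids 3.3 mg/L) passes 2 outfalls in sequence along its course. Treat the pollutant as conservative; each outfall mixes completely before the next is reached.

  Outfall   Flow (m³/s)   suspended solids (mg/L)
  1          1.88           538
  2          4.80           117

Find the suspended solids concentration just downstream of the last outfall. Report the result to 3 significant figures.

46.5 mg/L

Outfall 1: combined Q = 31.08 m³/s; C = (29.20·3.300 + 1.880·538.0)/31.08 = 35.64 mg/L.
Outfall 2: combined Q = 35.88 m³/s; C = (31.08·35.64 + 4.800·117.0)/35.88 = 46.53 mg/L.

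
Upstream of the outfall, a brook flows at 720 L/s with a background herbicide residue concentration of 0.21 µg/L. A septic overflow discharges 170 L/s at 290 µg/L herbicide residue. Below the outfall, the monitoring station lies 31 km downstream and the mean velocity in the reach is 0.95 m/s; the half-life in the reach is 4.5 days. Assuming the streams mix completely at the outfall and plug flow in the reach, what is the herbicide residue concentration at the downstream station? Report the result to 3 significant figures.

Mass balance: C = (720.0·0.2100 + 170.0·290.0) / 890.0 = 49450/890.0 = 55.56 µg/L.
Travel time t = 31·1000 / 0.95 = 32630 s = 9.064 h.
Half-life 4.5 d → k = ln 2 / 4.5 = 0.1540 d⁻¹.
First-order decay: C = 55.56·exp(−k·t) = 55.56·0.9435 = 52.42 µg/L.

52.4 µg/L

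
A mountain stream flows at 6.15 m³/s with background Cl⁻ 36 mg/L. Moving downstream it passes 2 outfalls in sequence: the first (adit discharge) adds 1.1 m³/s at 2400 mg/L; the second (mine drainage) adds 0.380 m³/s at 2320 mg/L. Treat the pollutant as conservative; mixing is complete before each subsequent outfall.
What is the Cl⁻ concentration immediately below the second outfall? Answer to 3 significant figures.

491 mg/L

Outfall 1: combined Q = 7.250 m³/s; C = (6.150·36.00 + 1.100·2400)/7.250 = 394.7 mg/L.
Outfall 2: combined Q = 7.630 m³/s; C = (7.250·394.7 + 0.3800·2320)/7.630 = 490.6 mg/L.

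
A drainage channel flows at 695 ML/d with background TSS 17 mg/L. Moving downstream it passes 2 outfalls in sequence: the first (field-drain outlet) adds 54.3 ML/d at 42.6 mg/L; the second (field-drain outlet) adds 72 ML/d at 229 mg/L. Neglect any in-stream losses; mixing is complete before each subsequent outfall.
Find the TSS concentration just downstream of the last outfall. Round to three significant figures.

37.3 mg/L

Outfall 1: combined Q = 749.3 ML/d; C = (695.0·17.00 + 54.30·42.60)/749.3 = 18.86 mg/L.
Outfall 2: combined Q = 821.3 ML/d; C = (749.3·18.86 + 72.00·229.0)/821.3 = 37.28 mg/L.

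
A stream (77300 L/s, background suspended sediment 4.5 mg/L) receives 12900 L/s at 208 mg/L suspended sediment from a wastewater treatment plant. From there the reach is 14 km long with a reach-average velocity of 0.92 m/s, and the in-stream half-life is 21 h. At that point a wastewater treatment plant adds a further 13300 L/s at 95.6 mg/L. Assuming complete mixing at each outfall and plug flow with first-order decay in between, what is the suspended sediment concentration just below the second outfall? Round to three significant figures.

37.8 mg/L

Conservation of mass: C = (77300·4.500 + 12900·208.0) / 90200 = 3031000/90200 = 33.60 mg/L; combined flow 90200 L/s.
Travel time t = 14·1000 / 0.92 = 15220 s = 4.227 h.
Half-life 21 h → k = ln 2 / 21 = 0.03301 h⁻¹ = 0.7922 d⁻¹.
After decay, C = 33.60 × e^(−kt) = 33.60 × 0.8698 = 29.23 mg/L.
At the second outfall, C = (90200·29.23 + 13300·95.60) / (90200 + 13300) = 37.76 mg/L.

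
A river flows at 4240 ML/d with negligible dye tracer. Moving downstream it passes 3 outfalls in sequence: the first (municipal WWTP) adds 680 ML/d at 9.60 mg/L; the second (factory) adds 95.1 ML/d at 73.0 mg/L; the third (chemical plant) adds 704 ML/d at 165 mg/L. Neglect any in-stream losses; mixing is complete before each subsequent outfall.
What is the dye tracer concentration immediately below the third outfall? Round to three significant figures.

22.7 mg/L

Outfall 1: combined Q = 4920 ML/d; C = (4240·0 + 680.0·9.600)/4920 = 1.327 mg/L.
Outfall 2: combined Q = 5015 ML/d; C = (4920·1.327 + 95.10·73.00)/5015 = 2.686 mg/L.
Outfall 3: combined Q = 5719 ML/d; C = (5015·2.686 + 704.0·165.0)/5719 = 22.67 mg/L.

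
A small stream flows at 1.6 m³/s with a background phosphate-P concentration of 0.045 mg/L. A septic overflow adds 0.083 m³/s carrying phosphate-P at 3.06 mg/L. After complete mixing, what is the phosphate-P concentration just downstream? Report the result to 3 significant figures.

0.194 mg/L

After mixing, C = (1.600·0.04500 + 0.08300·3.060) / 1.683 = 0.3260/1.683 = 0.1937 mg/L.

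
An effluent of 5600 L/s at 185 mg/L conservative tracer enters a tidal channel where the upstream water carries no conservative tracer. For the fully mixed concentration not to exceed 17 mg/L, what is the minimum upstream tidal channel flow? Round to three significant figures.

55300 L/s

Set C_mix = 17: (Q·0 + 5600·185.0) / (Q + 5600) = 17
→ Q = 5600·(185.0 − 17)/(17 − 0) = 55340 L/s.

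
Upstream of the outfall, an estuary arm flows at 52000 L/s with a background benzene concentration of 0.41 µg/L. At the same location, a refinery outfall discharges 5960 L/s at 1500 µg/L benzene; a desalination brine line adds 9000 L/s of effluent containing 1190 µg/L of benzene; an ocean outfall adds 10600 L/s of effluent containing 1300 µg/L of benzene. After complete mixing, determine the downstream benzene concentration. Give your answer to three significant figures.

431 µg/L

Mixed concentration C = ΣQC/ΣQ = (52000·0.4100 + 5960·1500 + 9000·1190 + 10600·1300) / 77560 = 33450000/77560 = 431.3 µg/L.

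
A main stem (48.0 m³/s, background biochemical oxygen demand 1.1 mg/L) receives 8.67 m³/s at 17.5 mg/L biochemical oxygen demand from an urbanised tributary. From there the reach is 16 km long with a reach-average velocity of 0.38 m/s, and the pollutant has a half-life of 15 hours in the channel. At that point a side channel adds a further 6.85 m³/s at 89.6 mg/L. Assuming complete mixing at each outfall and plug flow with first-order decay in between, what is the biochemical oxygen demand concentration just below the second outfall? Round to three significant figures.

Conservation of mass: C = (48.00·1.100 + 8.670·17.50) / 56.67 = 204.5/56.67 = 3.609 mg/L; combined flow 56.67 m³/s.
Travel time t = 16·1000 / 0.38 = 42110 s = 11.70 h.
Half-life 15 h → k = ln 2 / 15 = 0.04621 h⁻¹ = 1.109 d⁻¹.
After decay, C = 3.609 × e^(−kt) = 3.609 × 0.5825 = 2.102 mg/L.
At the second outfall, C = (56.67·2.102 + 6.850·89.60) / (56.67 + 6.850) = 11.54 mg/L.

11.5 mg/L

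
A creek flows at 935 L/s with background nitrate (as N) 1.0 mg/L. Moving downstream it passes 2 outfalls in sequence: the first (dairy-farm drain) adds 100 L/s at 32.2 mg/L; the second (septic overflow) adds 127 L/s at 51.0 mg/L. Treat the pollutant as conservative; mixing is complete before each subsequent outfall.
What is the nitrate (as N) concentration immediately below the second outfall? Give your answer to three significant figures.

After outfall 1: Q = 935.0 + 100.0 = 1035 L/s; C = (935.0·1.000 + 100.0·32.20)/1035 = 4.014 mg/L.
After outfall 2: Q = 1035 + 127.0 = 1162 L/s; C = (1035·4.014 + 127.0·51.00)/1162 = 9.150 mg/L.

9.15 mg/L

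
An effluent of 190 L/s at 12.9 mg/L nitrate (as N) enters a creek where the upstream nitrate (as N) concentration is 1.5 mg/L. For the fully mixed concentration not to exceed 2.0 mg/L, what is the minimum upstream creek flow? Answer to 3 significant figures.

4140 L/s

Set C_mix = 2.0: (Q·1.500 + 190.0·12.90) / (Q + 190.0) = 2.0
→ Q = 190.0·(12.90 − 2.0)/(2.0 − 1.500) = 4142 L/s.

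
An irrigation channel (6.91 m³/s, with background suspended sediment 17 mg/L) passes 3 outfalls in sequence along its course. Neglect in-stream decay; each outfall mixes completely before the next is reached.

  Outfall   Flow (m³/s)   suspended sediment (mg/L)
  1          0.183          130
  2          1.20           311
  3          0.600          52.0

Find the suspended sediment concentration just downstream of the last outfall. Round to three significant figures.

61.4 mg/L

Outfall 1: combined Q = 7.093 m³/s; C = (6.910·17.00 + 0.1830·130.0)/7.093 = 19.92 mg/L.
Outfall 2: combined Q = 8.293 m³/s; C = (7.093·19.92 + 1.200·311.0)/8.293 = 62.04 mg/L.
Outfall 3: combined Q = 8.893 m³/s; C = (8.293·62.04 + 0.6000·52.00)/8.893 = 61.36 mg/L.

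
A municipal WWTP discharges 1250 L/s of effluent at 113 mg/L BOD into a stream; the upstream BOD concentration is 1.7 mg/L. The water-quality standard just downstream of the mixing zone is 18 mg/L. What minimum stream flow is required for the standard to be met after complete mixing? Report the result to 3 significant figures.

Set C_mix = 18: (Q·1.700 + 1250·113.0) / (Q + 1250) = 18
→ Q = 1250·(113.0 − 18)/(18 − 1.700) = 7285 L/s.

7290 L/s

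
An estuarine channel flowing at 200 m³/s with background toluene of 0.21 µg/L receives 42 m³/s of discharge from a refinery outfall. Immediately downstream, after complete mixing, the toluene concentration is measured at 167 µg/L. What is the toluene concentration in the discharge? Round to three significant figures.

Mass balance: 200.0·0.2100 + 42.00·Cₑ = 242.0·167.0
→ Cₑ = (242.0·167.0 − 200.0·0.2100) / 42.00 = 961.2 µg/L.

961 µg/L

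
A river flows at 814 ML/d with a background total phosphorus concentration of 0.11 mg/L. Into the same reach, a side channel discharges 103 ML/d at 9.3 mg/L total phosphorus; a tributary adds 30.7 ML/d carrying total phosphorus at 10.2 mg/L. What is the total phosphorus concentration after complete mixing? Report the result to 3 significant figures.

1.44 mg/L

After mixing, C = (814.0·0.1100 + 103.0·9.300 + 30.70·10.20) / 947.7 = 1361/947.7 = 1.436 mg/L.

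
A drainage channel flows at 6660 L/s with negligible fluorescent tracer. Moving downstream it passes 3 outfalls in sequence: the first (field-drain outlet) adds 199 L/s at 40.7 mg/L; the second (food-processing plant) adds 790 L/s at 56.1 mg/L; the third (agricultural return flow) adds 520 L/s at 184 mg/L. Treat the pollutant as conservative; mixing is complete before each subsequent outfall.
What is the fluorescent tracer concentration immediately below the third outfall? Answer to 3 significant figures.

18.1 mg/L

Outfall 1: combined Q = 6859 L/s; C = (6660·0 + 199.0·40.70)/6859 = 1.181 mg/L.
Outfall 2: combined Q = 7649 L/s; C = (6859·1.181 + 790.0·56.10)/7649 = 6.853 mg/L.
Outfall 3: combined Q = 8169 L/s; C = (7649·6.853 + 520.0·184.0)/8169 = 18.13 mg/L.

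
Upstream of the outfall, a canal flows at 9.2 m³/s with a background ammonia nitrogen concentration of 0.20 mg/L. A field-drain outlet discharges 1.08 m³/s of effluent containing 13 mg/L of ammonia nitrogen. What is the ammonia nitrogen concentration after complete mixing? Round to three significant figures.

Conservation of mass: C = (9.200·0.2000 + 1.080·13.00) / 10.28 = 15.88/10.28 = 1.545 mg/L.

1.54 mg/L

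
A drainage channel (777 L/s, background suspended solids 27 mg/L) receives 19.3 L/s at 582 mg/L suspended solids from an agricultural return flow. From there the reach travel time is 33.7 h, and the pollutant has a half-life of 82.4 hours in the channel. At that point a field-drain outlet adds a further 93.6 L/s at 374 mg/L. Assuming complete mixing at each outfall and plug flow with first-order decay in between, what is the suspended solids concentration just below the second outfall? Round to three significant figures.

Conservation of mass: C = (777.0·27.00 + 19.30·582.0) / 796.3 = 32210/796.3 = 40.45 mg/L; combined flow 796.3 L/s.
Half-life 82.4 h → k = ln 2 / 82.4 = 0.008412 h⁻¹ = 0.2019 d⁻¹.
Applying C = C₀e^(−kt): 40.45 × 0.7532 = 30.47 mg/L.
Second outfall: C = (796.3·30.47 + 93.60·374.0)/889.9 = 66.60 mg/L.

66.6 mg/L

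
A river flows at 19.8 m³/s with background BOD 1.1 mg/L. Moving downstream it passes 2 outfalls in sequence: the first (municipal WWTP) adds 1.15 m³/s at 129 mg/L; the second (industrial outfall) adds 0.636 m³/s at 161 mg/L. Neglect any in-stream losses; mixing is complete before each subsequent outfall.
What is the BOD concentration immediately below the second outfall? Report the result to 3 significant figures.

Below outfall 1: Q → 20.95 m³/s, C = (19.80·1.100 + 1.150·129.0)/20.95 = 8.121 mg/L.
Below outfall 2: Q → 21.59 m³/s, C = (20.95·8.121 + 0.6360·161.0)/21.59 = 12.63 mg/L.

12.6 mg/L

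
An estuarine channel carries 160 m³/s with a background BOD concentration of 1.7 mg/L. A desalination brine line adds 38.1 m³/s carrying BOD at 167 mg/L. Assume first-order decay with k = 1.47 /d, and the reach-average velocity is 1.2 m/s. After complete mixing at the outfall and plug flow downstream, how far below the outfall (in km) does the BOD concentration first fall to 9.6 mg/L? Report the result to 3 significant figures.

88.1 km

Flow-weighted average: C = (160.0·1.700 + 38.10·167.0) / 198.1 = 6635/198.1 = 33.49 mg/L.
Set 33.49·exp(−k·t) = 9.6 → t = ln(33.49/9.6)/k = 73440 s = 20.40 h.
Distance = v·t = 1.2·73440 = 88130 m = 88.13 km.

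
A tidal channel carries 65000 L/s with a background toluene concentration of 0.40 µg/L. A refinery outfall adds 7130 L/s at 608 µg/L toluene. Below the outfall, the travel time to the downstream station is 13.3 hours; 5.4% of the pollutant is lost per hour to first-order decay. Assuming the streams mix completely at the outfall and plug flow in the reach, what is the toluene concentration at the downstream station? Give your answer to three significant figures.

28.9 µg/L

Flow-weighted average: C = (65000·0.4000 + 7130·608.0) / 72130 = 4361000/72130 = 60.46 µg/L.
5.4%/h lost → k = −ln(1 − 0.054) = 0.05551 h⁻¹.
First-order decay: C = 60.46·exp(−k·t) = 60.46·0.4779 = 28.90 µg/L.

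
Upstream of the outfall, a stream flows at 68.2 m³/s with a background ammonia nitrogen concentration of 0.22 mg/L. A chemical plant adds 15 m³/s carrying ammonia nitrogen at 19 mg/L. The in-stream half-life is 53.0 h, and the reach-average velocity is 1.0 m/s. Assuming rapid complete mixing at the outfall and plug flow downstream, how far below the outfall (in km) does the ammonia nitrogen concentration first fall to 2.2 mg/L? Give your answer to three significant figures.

136 km

Flow-weighted average: C = (68.20·0.2200 + 15.00·19.00) / 83.20 = 300.0/83.20 = 3.606 mg/L.
Half-life 53.0 h → k = ln 2 / 53.0 = 0.01308 h⁻¹ = 0.3139 d⁻¹.
Set 3.606·exp(−k·t) = 2.2 → t = ln(3.606/2.2)/k = 136000 s = 37.78 h.
Distance = v·t = 1.0·136000 = 136000 m = 136.0 km.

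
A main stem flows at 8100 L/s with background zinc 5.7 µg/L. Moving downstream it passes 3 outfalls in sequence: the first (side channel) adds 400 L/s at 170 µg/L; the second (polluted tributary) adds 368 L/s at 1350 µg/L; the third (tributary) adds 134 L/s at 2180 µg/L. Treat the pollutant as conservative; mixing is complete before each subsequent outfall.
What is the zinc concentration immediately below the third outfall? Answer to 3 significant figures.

100 µg/L

Below outfall 1: Q → 8500 L/s, C = (8100·5.700 + 400.0·170.0)/8500 = 13.43 µg/L.
Below outfall 2: Q → 8868 L/s, C = (8500·13.43 + 368.0·1350)/8868 = 68.90 µg/L.
Below outfall 3: Q → 9002 L/s, C = (8868·68.90 + 134.0·2180)/9002 = 100.3 µg/L.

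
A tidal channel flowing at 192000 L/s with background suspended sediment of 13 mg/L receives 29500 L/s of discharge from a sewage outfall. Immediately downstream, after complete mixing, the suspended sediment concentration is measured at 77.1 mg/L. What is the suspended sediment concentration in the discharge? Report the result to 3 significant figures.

494 mg/L

Mass balance: 192000·13.00 + 29500·Cₑ = 221500·77.10
→ Cₑ = (221500·77.10 − 192000·13.00) / 29500 = 494.3 mg/L.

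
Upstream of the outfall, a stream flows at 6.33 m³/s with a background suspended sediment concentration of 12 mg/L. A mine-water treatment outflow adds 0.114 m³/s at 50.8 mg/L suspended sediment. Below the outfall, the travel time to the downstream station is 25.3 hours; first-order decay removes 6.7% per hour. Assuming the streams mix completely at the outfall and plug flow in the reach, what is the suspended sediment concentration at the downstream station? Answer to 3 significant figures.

Conservation of mass: C = (6.330·12.00 + 0.1140·50.80) / 6.444 = 81.75/6.444 = 12.69 mg/L.
6.7%/h lost → k = −ln(1 − 0.067) = 0.06935 h⁻¹.
First-order decay: C = 12.69·exp(−k·t) = 12.69·0.1730 = 2.195 mg/L.

2.19 mg/L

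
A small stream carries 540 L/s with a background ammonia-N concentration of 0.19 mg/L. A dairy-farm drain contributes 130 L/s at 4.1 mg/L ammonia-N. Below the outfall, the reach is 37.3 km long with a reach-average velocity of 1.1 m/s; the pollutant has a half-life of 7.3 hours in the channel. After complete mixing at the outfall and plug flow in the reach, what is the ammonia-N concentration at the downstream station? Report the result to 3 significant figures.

After mixing, C = (540.0·0.1900 + 130.0·4.100) / 670.0 = 635.6/670.0 = 0.9487 mg/L.
Travel time t = 37.3·1000 / 1.1 = 33910 s = 9.419 h.
Half-life 7.3 h → k = ln 2 / 7.3 = 0.09495 h⁻¹ = 2.279 d⁻¹.
Applying C = C₀e^(−kt): 0.9487 × 0.4089 = 0.3879 mg/L.

0.388 mg/L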